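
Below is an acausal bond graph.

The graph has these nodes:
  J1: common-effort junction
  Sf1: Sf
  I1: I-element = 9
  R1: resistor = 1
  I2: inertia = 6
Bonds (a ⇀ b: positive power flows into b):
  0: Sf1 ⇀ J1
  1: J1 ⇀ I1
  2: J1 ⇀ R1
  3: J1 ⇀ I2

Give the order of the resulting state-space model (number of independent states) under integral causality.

β0 stroke at Sf1  (Sf1 (Sf) sets flow on bond)
β1 stroke at I1  (I1 integral (f out))
β3 stroke at I2  (I2 integral (f out))
β2 stroke at J1  (only one effort-in slot at J1)

2  (I1, I2 all integral)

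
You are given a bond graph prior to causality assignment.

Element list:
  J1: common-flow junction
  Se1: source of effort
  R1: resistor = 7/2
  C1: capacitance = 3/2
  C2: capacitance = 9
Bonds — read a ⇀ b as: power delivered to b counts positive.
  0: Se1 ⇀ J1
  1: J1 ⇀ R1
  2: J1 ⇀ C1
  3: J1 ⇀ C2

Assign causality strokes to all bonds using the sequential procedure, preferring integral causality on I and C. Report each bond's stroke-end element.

bond 0 |J1  (source Se1 imposes e)
bond 2 |J1  (C1 outputs effort q/C1)
bond 3 |J1  (C2: C, integral causality)
bond 1 |R1  (J1: last free bond brings flow in)

β0 →J1
β1 →R1
β2 →J1
β3 →J1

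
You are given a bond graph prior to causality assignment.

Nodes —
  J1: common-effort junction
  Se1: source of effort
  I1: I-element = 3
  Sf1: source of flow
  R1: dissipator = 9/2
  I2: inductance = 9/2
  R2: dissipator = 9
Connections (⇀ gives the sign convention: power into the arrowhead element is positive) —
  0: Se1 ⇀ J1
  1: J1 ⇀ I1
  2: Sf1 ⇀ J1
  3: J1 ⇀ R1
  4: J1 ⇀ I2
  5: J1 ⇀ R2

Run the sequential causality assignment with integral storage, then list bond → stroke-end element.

#0 |J1  (Se1 fixes effort; stroke away)
#2 |Sf1  (source Sf1 imposes f)
#1 |I1  (J1 effort already set via bond 0)
#3 |R1  (common-e at J1 fixed by 0)
#4 |I2  (J1 effort already set via bond 0)
#5 |R2  (common-e at J1 fixed by 0)

#0 →J1
#1 →I1
#2 →Sf1
#3 →R1
#4 →I2
#5 →R2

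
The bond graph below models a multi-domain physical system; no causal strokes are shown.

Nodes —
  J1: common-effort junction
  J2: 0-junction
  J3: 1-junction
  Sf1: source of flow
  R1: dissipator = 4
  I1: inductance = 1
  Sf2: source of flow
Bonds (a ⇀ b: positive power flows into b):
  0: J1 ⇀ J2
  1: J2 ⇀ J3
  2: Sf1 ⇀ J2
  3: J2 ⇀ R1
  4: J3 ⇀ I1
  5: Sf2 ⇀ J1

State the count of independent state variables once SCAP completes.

1  (I1 all integral)

bond 2 →Sf1  (Sf1 (Sf) sets flow on bond)
bond 5 →Sf2  (source Sf2 imposes f)
bond 0 →J1  (J1 needs exactly one e-in)
bond 4 →I1  (I1 outputs flow p/I1)
bond 1 →J3  (J3 flow already set via bond 4)
bond 3 →J2  (J2 needs exactly one e-in)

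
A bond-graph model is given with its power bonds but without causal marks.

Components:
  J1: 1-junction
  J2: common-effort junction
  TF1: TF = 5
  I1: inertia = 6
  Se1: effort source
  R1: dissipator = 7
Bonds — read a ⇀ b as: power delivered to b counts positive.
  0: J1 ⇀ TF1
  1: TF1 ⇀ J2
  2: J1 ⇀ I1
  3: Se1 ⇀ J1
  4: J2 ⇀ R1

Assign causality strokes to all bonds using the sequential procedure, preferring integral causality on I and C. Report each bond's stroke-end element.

b0 stroke at J1
b1 stroke at TF1
b2 stroke at I1
b3 stroke at J1
b4 stroke at J2

bond 3 →J1  (Se1 fixes effort; stroke away)
bond 2 →I1  (I1 outputs flow p/I1)
bond 0 →J1  (1-jn J1 has f-setter on 2)
bond 1 →TF1  (TF TF1: opposite of bond 0)
bond 4 →J2  (J2 needs exactly one e-in)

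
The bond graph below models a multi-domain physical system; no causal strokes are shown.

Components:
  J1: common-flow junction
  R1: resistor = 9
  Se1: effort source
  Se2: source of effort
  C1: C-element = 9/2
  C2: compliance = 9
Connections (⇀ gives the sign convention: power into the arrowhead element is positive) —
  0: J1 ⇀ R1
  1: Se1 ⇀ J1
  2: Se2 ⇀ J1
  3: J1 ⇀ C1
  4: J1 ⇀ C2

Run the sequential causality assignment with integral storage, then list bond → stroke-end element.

#1 |J1  (source Se1 imposes e)
#2 |J1  (Se2 (Se) sets effort on bond)
#3 |J1  (prefer integral on C1)
#4 |J1  (C2 integral (e out))
#0 |R1  (J1: last free bond brings flow in)

β0 →R1
β1 →J1
β2 →J1
β3 →J1
β4 →J1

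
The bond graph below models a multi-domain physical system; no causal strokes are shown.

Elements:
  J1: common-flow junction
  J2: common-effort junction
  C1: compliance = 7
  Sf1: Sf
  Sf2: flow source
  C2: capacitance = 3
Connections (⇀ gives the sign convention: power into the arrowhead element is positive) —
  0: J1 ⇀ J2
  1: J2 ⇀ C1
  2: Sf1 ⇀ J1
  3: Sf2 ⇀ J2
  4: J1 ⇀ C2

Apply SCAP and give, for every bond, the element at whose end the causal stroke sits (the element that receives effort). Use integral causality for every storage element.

b0 |J1
b1 |J2
b2 |Sf1
b3 |Sf2
b4 |J1

bond 2 |Sf1  (Sf1 fixes flow; stroke at Sf1)
bond 3 |Sf2  (Sf2 (Sf) sets flow on bond)
bond 0 |J1  (J1 flow already set via bond 2)
bond 4 |J1  (common-f at J1 fixed by 2)
bond 1 |J2  (J2 needs exactly one e-in)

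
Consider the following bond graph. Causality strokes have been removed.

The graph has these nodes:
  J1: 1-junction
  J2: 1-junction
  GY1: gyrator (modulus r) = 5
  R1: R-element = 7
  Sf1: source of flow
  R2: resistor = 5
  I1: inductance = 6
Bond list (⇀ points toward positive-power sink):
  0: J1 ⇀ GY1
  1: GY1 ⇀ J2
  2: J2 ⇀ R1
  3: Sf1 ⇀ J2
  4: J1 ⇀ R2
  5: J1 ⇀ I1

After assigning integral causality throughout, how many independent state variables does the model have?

bond 3 |Sf1  (source Sf1 imposes f)
bond 1 |J2  (J2 flow already set via bond 3)
bond 2 |J2  (J2 flow already set via bond 3)
bond 0 |J1  (GY GY1: same side as bond 1)
bond 5 |I1  (I1: I, integral causality)
bond 4 |J1  (J1: bond 5 brought flow, rest push out)

1  (I1 all integral)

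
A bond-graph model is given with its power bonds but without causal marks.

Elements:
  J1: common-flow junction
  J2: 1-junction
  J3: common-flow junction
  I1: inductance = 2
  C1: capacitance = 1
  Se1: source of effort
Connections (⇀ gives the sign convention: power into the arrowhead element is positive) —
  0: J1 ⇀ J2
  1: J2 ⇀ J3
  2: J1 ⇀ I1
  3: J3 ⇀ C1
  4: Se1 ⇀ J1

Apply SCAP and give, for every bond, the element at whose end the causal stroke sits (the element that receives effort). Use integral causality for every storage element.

β4 stroke at J1  (source Se1 imposes e)
β2 stroke at I1  (prefer integral on I1)
β0 stroke at J1  (J1 flow already set via bond 2)
β1 stroke at J2  (J2: bond 0 brought flow, rest push out)
β3 stroke at J3  (common-f at J3 fixed by 1)

#0 stroke→J1
#1 stroke→J2
#2 stroke→I1
#3 stroke→J3
#4 stroke→J1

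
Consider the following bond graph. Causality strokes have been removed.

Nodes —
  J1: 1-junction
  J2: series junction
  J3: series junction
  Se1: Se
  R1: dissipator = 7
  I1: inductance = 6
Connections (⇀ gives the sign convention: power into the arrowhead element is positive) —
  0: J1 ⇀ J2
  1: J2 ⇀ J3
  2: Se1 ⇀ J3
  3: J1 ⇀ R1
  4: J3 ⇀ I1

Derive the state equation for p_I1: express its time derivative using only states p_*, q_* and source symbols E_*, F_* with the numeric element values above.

bond 2 |J3  (Se1: effort source, stroke at far end)
bond 4 |I1  (prefer integral on I1)
bond 1 |J3  (J3: bond 4 brought flow, rest push out)
bond 0 |J2  (1-jn J2 has f-setter on 1)
bond 3 |J1  (1-jn J1 has f-setter on 0)

dp_I1/dt = E_Se1 - 7*p_I1/6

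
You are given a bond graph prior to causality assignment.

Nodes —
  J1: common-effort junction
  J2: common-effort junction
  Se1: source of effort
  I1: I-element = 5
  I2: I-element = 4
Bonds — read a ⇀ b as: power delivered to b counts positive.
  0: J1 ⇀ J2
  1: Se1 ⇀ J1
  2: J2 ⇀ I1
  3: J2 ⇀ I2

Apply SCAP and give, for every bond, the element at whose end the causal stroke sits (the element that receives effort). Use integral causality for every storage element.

β0 stroke at J2
β1 stroke at J1
β2 stroke at I1
β3 stroke at I2

β1 |J1  (Se1 (Se) sets effort on bond)
β0 |J2  (common-e at J1 fixed by 1)
β2 |I1  (0-jn J2 has e-setter on 0)
β3 |I2  (J2 effort already set via bond 0)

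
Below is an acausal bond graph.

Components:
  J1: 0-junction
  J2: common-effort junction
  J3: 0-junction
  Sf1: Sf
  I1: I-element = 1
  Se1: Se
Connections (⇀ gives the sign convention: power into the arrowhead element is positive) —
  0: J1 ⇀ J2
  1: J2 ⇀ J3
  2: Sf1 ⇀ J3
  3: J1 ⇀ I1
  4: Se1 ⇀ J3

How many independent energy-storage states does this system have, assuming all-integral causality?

b2 →Sf1  (Sf1 (Sf) sets flow on bond)
b4 →J3  (source Se1 imposes e)
b1 →J2  (0-jn J3 has e-setter on 4)
b0 →J1  (common-e at J2 fixed by 1)
b3 →I1  (J1 effort already set via bond 0)

1  (I1 all integral)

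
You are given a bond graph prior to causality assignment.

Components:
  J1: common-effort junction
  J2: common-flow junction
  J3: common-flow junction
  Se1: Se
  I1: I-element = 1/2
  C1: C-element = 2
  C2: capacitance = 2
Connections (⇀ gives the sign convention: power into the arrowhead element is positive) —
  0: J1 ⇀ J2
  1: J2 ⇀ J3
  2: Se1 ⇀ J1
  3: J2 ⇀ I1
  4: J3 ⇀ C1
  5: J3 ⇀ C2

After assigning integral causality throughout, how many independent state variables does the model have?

bond 2 →J1  (Se1 fixes effort; stroke away)
bond 0 →J2  (0-jn J1 has e-setter on 2)
bond 3 →I1  (I1 outputs flow p/I1)
bond 1 →J2  (common-f at J2 fixed by 3)
bond 4 →J3  (J3 flow already set via bond 1)
bond 5 →J3  (J3 flow already set via bond 1)

3  (C1, C2, I1 all integral)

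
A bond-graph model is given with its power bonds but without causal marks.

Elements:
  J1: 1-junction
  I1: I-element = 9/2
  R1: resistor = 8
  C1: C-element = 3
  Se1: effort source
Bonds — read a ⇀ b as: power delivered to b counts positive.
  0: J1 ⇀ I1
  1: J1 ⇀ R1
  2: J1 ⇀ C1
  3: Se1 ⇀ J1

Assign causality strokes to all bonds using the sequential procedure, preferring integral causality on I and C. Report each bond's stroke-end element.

b0 |I1
b1 |J1
b2 |J1
b3 |J1

bond 3 |J1  (Se1: effort source, stroke at far end)
bond 0 |I1  (I1: I, integral causality)
bond 1 |J1  (J1 flow already set via bond 0)
bond 2 |J1  (1-jn J1 has f-setter on 0)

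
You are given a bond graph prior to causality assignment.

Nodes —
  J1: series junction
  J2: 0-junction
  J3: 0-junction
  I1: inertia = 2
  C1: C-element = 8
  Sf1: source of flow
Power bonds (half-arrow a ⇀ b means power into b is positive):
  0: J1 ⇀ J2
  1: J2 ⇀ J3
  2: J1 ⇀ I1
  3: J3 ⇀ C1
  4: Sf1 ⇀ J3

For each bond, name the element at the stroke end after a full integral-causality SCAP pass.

β4 stroke at Sf1  (Sf1 (Sf) sets flow on bond)
β2 stroke at I1  (I1 integral (f out))
β0 stroke at J1  (J1: bond 2 brought flow, rest push out)
β1 stroke at J2  (only one effort-in slot at J2)
β3 stroke at J3  (J3 needs exactly one e-in)

b0 |J1
b1 |J2
b2 |I1
b3 |J3
b4 |Sf1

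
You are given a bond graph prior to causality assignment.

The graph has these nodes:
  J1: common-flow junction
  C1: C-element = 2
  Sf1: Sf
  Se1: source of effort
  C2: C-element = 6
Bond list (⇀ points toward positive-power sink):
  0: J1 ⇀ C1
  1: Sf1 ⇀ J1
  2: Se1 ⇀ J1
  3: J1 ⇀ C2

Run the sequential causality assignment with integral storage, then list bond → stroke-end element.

#1 stroke at Sf1  (Sf1 fixes flow; stroke at Sf1)
#2 stroke at J1  (Se1: effort source, stroke at far end)
#0 stroke at J1  (J1: bond 1 brought flow, rest push out)
#3 stroke at J1  (J1 flow already set via bond 1)

#0 stroke→J1
#1 stroke→Sf1
#2 stroke→J1
#3 stroke→J1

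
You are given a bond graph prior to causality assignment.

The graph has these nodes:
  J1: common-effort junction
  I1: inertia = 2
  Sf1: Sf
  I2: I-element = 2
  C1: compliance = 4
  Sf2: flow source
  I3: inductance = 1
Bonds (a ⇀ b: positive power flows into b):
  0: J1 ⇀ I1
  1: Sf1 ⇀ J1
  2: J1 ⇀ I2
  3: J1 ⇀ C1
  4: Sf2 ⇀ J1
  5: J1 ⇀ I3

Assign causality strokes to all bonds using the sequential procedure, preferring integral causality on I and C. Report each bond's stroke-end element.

β1 |Sf1  (Sf1 fixes flow; stroke at Sf1)
β4 |Sf2  (Sf2 (Sf) sets flow on bond)
β0 |I1  (I1: I, integral causality)
β2 |I2  (prefer integral on I2)
β3 |J1  (C1: C, integral causality)
β5 |I3  (common-e at J1 fixed by 3)

β0 stroke→I1
β1 stroke→Sf1
β2 stroke→I2
β3 stroke→J1
β4 stroke→Sf2
β5 stroke→I3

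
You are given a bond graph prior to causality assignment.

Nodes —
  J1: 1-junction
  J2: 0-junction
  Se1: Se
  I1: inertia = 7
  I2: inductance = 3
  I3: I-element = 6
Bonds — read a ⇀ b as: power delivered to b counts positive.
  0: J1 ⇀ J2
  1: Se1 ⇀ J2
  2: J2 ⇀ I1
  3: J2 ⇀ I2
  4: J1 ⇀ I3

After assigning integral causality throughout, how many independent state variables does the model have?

3  (I1, I2, I3 all integral)

bond 1 →J2  (source Se1 imposes e)
bond 0 →J1  (J2 effort already set via bond 1)
bond 2 →I1  (0-jn J2 has e-setter on 1)
bond 3 →I2  (0-jn J2 has e-setter on 1)
bond 4 →I3  (closing 1-jn rule on J1)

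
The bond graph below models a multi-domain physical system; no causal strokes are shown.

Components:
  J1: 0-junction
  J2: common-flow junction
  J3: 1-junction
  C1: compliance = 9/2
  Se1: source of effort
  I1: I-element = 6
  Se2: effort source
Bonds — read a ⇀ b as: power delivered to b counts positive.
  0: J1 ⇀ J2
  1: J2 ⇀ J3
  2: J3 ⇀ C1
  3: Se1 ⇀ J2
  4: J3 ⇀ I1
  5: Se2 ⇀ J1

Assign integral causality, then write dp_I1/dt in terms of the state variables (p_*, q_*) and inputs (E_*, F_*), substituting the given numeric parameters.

dp_I1/dt = E_Se1 + E_Se2 - 2*q_C1/9

#3 |J2  (Se1: effort source, stroke at far end)
#5 |J1  (source Se2 imposes e)
#0 |J2  (common-e at J1 fixed by 5)
#1 |J3  (J2 needs exactly one f-in)
#2 |J3  (C1: C, integral causality)
#4 |I1  (J3 needs exactly one f-in)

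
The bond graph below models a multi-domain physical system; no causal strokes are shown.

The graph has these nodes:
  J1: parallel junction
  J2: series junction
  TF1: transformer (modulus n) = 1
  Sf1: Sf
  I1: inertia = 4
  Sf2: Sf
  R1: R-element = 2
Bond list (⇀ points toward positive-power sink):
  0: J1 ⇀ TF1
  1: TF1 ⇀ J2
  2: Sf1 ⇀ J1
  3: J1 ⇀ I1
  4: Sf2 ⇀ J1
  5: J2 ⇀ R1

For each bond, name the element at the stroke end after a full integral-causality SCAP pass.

β0 stroke→J1
β1 stroke→TF1
β2 stroke→Sf1
β3 stroke→I1
β4 stroke→Sf2
β5 stroke→J2

bond 2 →Sf1  (source Sf1 imposes f)
bond 4 →Sf2  (Sf2 fixes flow; stroke at Sf2)
bond 3 →I1  (I1 outputs flow p/I1)
bond 0 →J1  (J1: last free bond brings effort in)
bond 1 →TF1  (through TF1, causality passes straight; one stroke at TF1)
bond 5 →J2  (J2: bond 1 brought flow, rest push out)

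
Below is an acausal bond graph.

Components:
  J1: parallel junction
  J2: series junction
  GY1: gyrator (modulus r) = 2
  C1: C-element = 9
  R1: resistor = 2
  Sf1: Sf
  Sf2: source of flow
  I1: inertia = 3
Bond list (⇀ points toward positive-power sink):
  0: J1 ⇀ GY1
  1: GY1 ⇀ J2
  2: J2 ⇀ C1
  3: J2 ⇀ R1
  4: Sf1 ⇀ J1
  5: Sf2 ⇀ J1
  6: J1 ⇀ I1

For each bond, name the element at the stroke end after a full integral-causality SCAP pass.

#0 |J1
#1 |J2
#2 |J2
#3 |R1
#4 |Sf1
#5 |Sf2
#6 |I1

b4 |Sf1  (Sf1 (Sf) sets flow on bond)
b5 |Sf2  (Sf2 (Sf) sets flow on bond)
b2 |J2  (C1: C, integral causality)
b6 |I1  (prefer integral on I1)
b0 |J1  (J1 needs exactly one e-in)
b1 |J2  (GY GY1: same side as bond 0)
b3 |R1  (closing 1-jn rule on J2)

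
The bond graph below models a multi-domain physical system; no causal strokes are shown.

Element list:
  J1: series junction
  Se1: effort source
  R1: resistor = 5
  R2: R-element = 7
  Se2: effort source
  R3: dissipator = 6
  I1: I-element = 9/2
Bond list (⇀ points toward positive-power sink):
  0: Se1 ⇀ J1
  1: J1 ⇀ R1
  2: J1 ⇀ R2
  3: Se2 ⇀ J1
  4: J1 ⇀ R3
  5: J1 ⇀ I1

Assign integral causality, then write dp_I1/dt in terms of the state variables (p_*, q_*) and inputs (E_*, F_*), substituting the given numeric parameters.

dp_I1/dt = E_Se1 + E_Se2 - 4*p_I1

bond 0 |J1  (Se1 fixes effort; stroke away)
bond 3 |J1  (source Se2 imposes e)
bond 5 |I1  (I1: I, integral causality)
bond 1 |J1  (1-jn J1 has f-setter on 5)
bond 2 |J1  (1-jn J1 has f-setter on 5)
bond 4 |J1  (common-f at J1 fixed by 5)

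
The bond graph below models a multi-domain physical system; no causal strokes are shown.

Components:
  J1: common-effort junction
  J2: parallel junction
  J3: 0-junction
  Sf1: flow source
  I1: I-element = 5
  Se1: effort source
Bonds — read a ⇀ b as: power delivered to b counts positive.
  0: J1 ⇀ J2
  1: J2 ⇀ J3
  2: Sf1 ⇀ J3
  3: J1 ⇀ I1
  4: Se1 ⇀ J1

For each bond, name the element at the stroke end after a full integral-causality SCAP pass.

bond 0 |J2
bond 1 |J3
bond 2 |Sf1
bond 3 |I1
bond 4 |J1

β2 |Sf1  (Sf1 (Sf) sets flow on bond)
β4 |J1  (source Se1 imposes e)
β0 |J2  (0-jn J1 has e-setter on 4)
β3 |I1  (0-jn J1 has e-setter on 4)
β1 |J3  (J2: bond 0 brought effort, rest push out)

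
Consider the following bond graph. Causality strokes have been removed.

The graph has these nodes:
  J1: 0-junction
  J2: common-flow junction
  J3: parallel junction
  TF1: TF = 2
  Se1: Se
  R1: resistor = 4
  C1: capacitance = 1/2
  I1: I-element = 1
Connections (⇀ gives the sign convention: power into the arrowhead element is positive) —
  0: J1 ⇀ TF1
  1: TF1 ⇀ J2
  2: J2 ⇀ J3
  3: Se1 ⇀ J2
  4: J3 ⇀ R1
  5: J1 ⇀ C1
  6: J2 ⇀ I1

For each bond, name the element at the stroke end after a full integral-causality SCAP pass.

bond 0 stroke→TF1
bond 1 stroke→J2
bond 2 stroke→J2
bond 3 stroke→J2
bond 4 stroke→J3
bond 5 stroke→J1
bond 6 stroke→I1

β3 |J2  (Se1 fixes effort; stroke away)
β5 |J1  (C1: C, integral causality)
β0 |TF1  (0-jn J1 has e-setter on 5)
β1 |J2  (TF1 one-in-one-out from 0)
β6 |I1  (I1 outputs flow p/I1)
β2 |J2  (1-jn J2 has f-setter on 6)
β4 |J3  (closing 0-jn rule on J3)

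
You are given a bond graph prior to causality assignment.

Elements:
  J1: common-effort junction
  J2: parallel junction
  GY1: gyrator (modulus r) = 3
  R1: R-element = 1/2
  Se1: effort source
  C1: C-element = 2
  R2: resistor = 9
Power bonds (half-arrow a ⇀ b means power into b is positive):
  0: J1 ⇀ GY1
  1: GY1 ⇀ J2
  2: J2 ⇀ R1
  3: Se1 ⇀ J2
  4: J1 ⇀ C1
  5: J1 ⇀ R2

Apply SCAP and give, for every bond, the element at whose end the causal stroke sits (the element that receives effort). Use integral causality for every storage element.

bond 0 stroke at GY1
bond 1 stroke at GY1
bond 2 stroke at R1
bond 3 stroke at J2
bond 4 stroke at J1
bond 5 stroke at R2

β3 stroke→J2  (Se1 (Se) sets effort on bond)
β1 stroke→GY1  (J2: bond 3 brought effort, rest push out)
β2 stroke→R1  (J2: bond 3 brought effort, rest push out)
β0 stroke→GY1  (GY1: gyrator matches bond 1)
β4 stroke→J1  (C1: C, integral causality)
β5 stroke→R2  (0-jn J1 has e-setter on 4)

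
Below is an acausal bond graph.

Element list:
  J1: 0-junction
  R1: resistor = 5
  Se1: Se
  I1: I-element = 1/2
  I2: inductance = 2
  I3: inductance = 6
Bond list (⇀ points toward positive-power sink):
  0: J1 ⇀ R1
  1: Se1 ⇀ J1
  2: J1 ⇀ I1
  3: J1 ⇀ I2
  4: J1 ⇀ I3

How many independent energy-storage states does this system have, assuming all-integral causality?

bond 1 →J1  (Se1: effort source, stroke at far end)
bond 0 →R1  (0-jn J1 has e-setter on 1)
bond 2 →I1  (common-e at J1 fixed by 1)
bond 3 →I2  (J1 effort already set via bond 1)
bond 4 →I3  (0-jn J1 has e-setter on 1)

3  (I1, I2, I3 all integral)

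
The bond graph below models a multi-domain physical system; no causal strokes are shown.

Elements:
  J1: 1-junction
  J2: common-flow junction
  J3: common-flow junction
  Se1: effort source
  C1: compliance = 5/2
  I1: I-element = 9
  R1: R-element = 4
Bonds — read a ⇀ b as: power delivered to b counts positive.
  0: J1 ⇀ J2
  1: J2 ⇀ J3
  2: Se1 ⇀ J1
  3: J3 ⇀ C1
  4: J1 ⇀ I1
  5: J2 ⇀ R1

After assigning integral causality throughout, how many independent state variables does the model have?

2  (C1, I1 all integral)

β2 stroke at J1  (Se1 fixes effort; stroke away)
β3 stroke at J3  (C1: C, integral causality)
β1 stroke at J2  (J3: last free bond brings flow in)
β4 stroke at I1  (I1: I, integral causality)
β0 stroke at J1  (1-jn J1 has f-setter on 4)
β5 stroke at J2  (J2: bond 0 brought flow, rest push out)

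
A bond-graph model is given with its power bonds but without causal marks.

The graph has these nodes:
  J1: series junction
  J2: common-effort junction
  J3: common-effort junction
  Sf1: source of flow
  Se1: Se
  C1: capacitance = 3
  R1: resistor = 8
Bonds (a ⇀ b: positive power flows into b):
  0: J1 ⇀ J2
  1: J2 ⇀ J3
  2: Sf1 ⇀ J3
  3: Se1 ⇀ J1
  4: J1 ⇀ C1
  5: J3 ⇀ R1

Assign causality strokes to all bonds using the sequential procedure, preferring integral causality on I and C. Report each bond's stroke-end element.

bond 2 →Sf1  (Sf1: flow source, stroke at near end)
bond 3 →J1  (Se1 fixes effort; stroke away)
bond 4 →J1  (C1 outputs effort q/C1)
bond 0 →J2  (closing 1-jn rule on J1)
bond 1 →J3  (J2 effort already set via bond 0)
bond 5 →R1  (J3 effort already set via bond 1)

b0 stroke→J2
b1 stroke→J3
b2 stroke→Sf1
b3 stroke→J1
b4 stroke→J1
b5 stroke→R1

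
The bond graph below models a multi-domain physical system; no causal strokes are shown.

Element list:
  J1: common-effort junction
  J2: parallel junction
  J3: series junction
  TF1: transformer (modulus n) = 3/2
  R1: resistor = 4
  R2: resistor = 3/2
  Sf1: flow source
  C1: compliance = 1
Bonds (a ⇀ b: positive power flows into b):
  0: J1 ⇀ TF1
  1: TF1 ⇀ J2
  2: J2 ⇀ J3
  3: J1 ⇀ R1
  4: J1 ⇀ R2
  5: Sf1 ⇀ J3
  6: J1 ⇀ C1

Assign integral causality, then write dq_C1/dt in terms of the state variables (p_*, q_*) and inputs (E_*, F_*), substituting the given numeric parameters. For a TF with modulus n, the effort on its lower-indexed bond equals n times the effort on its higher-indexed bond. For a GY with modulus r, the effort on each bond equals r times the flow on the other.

dq_C1/dt = -2*F_Sf1/3 - 11*q_C1/12

bond 5 stroke→Sf1  (Sf1 (Sf) sets flow on bond)
bond 2 stroke→J3  (1-jn J3 has f-setter on 5)
bond 1 stroke→J2  (only one effort-in slot at J2)
bond 0 stroke→TF1  (TF1: transformer flips bond 1)
bond 6 stroke→J1  (C1 outputs effort q/C1)
bond 3 stroke→R1  (common-e at J1 fixed by 6)
bond 4 stroke→R2  (J1 effort already set via bond 6)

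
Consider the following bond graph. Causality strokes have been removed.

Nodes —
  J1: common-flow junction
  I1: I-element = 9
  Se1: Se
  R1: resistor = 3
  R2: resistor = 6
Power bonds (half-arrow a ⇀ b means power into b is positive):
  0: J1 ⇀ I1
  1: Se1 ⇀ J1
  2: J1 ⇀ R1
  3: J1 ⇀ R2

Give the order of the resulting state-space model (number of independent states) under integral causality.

1  (I1 all integral)

b1 stroke at J1  (source Se1 imposes e)
b0 stroke at I1  (I1 integral (f out))
b2 stroke at J1  (1-jn J1 has f-setter on 0)
b3 stroke at J1  (1-jn J1 has f-setter on 0)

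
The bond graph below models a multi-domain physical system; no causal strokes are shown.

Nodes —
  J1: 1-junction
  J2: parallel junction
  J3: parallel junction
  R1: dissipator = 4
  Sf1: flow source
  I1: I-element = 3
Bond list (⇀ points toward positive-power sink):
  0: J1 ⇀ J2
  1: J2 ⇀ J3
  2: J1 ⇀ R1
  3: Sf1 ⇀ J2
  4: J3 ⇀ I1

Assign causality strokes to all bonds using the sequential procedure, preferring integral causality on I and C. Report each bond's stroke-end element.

#0 |J2
#1 |J3
#2 |J1
#3 |Sf1
#4 |I1

bond 3 →Sf1  (source Sf1 imposes f)
bond 4 →I1  (I1 integral (f out))
bond 1 →J3  (closing 0-jn rule on J3)
bond 0 →J2  (J2: last free bond brings effort in)
bond 2 →J1  (1-jn J1 has f-setter on 0)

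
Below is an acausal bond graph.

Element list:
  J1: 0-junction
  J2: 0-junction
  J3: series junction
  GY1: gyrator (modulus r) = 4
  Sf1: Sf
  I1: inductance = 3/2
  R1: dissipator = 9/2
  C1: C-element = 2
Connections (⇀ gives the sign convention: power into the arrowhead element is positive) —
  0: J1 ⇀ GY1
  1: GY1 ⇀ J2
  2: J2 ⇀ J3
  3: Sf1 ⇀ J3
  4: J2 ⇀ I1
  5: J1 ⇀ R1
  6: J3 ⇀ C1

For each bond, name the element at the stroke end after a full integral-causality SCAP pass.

β0 stroke at J1
β1 stroke at J2
β2 stroke at J3
β3 stroke at Sf1
β4 stroke at I1
β5 stroke at R1
β6 stroke at J3

β3 stroke→Sf1  (Sf1 (Sf) sets flow on bond)
β2 stroke→J3  (J3 flow already set via bond 3)
β6 stroke→J3  (common-f at J3 fixed by 3)
β4 stroke→I1  (I1 outputs flow p/I1)
β1 stroke→J2  (J2 needs exactly one e-in)
β0 stroke→J1  (GY GY1: same side as bond 1)
β5 stroke→R1  (J1: bond 0 brought effort, rest push out)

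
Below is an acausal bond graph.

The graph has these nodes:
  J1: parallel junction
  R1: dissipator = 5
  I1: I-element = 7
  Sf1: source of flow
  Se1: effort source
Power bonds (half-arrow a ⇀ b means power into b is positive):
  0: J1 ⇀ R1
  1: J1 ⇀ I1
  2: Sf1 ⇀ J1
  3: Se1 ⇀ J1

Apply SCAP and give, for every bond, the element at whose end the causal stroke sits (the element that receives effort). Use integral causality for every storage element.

bond 2 stroke at Sf1  (source Sf1 imposes f)
bond 3 stroke at J1  (Se1 fixes effort; stroke away)
bond 0 stroke at R1  (J1 effort already set via bond 3)
bond 1 stroke at I1  (J1 effort already set via bond 3)

b0 stroke at R1
b1 stroke at I1
b2 stroke at Sf1
b3 stroke at J1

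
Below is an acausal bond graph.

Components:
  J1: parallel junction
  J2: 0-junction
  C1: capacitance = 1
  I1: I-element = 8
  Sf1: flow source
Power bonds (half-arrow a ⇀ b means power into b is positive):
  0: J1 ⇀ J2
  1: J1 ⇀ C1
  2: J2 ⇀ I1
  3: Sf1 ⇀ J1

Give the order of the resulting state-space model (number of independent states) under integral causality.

β3 stroke→Sf1  (Sf1 (Sf) sets flow on bond)
β1 stroke→J1  (prefer integral on C1)
β0 stroke→J2  (J1: bond 1 brought effort, rest push out)
β2 stroke→I1  (J2: bond 0 brought effort, rest push out)

2  (C1, I1 all integral)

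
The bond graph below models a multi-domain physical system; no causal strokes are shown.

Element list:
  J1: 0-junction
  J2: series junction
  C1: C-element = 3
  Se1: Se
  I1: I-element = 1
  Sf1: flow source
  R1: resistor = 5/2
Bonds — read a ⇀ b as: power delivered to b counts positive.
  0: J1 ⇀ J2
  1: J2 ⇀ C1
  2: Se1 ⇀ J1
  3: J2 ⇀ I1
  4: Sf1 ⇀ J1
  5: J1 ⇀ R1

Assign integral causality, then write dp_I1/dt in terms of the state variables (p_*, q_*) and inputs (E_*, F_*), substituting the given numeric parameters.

bond 2 →J1  (Se1 fixes effort; stroke away)
bond 4 →Sf1  (Sf1 fixes flow; stroke at Sf1)
bond 0 →J2  (0-jn J1 has e-setter on 2)
bond 5 →R1  (0-jn J1 has e-setter on 2)
bond 1 →J2  (C1 outputs effort q/C1)
bond 3 →I1  (closing 1-jn rule on J2)

dp_I1/dt = E_Se1 - q_C1/3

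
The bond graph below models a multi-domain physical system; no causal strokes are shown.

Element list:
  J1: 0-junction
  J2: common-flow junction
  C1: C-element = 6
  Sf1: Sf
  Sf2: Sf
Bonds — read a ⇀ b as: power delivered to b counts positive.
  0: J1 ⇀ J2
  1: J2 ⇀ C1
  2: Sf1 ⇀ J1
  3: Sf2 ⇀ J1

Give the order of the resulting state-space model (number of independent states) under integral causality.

bond 2 stroke→Sf1  (Sf1: flow source, stroke at near end)
bond 3 stroke→Sf2  (Sf2 (Sf) sets flow on bond)
bond 0 stroke→J1  (closing 0-jn rule on J1)
bond 1 stroke→J2  (common-f at J2 fixed by 0)

1  (C1 all integral)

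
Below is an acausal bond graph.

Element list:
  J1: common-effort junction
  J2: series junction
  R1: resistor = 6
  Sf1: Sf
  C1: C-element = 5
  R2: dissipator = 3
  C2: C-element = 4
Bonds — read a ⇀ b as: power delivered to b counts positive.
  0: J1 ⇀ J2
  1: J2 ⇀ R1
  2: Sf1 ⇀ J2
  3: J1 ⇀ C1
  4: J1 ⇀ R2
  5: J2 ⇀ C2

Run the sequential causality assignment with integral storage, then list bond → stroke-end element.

#0 →J2
#1 →J2
#2 →Sf1
#3 →J1
#4 →R2
#5 →J2

#2 |Sf1  (Sf1: flow source, stroke at near end)
#0 |J2  (1-jn J2 has f-setter on 2)
#1 |J2  (common-f at J2 fixed by 2)
#5 |J2  (J2 flow already set via bond 2)
#3 |J1  (C1 outputs effort q/C1)
#4 |R2  (0-jn J1 has e-setter on 3)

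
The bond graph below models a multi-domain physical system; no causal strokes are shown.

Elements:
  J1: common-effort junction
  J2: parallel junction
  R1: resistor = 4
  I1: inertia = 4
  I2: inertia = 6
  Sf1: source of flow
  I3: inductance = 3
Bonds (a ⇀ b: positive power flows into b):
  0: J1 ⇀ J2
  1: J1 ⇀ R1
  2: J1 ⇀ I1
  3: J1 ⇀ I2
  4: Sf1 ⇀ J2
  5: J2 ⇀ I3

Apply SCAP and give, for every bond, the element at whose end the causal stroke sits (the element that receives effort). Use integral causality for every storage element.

b0 →J2
b1 →J1
b2 →I1
b3 →I2
b4 →Sf1
b5 →I3

b4 →Sf1  (Sf1 fixes flow; stroke at Sf1)
b2 →I1  (I1: I, integral causality)
b3 →I2  (I2: I, integral causality)
b5 →I3  (I3: I, integral causality)
b0 →J2  (closing 0-jn rule on J2)
b1 →J1  (closing 0-jn rule on J1)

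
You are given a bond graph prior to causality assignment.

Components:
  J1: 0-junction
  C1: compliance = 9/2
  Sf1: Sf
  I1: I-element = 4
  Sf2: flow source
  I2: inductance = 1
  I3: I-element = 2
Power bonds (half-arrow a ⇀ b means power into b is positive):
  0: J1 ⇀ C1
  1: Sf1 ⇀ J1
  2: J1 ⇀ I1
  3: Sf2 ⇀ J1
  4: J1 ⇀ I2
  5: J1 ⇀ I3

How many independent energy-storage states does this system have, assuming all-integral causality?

#1 →Sf1  (Sf1: flow source, stroke at near end)
#3 →Sf2  (Sf2 fixes flow; stroke at Sf2)
#0 →J1  (prefer integral on C1)
#2 →I1  (common-e at J1 fixed by 0)
#4 →I2  (J1: bond 0 brought effort, rest push out)
#5 →I3  (J1 effort already set via bond 0)

4  (C1, I1, I2, I3 all integral)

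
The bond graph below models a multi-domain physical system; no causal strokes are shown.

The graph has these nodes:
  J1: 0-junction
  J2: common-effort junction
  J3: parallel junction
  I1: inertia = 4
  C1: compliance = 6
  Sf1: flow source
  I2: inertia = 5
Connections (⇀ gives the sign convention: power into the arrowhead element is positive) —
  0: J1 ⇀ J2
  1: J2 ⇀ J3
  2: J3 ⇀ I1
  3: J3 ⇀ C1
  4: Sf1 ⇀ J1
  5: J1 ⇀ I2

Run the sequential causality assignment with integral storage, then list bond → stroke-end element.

b0 |J1
b1 |J2
b2 |I1
b3 |J3
b4 |Sf1
b5 |I2

#4 stroke at Sf1  (source Sf1 imposes f)
#2 stroke at I1  (I1 outputs flow p/I1)
#3 stroke at J3  (prefer integral on C1)
#1 stroke at J2  (0-jn J3 has e-setter on 3)
#0 stroke at J1  (common-e at J2 fixed by 1)
#5 stroke at I2  (0-jn J1 has e-setter on 0)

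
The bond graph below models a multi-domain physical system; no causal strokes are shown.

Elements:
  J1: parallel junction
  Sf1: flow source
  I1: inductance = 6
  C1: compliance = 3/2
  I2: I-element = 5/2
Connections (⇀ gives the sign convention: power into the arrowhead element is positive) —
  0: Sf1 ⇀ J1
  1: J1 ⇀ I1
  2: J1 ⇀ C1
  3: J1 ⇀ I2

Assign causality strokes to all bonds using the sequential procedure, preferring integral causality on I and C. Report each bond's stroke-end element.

b0 →Sf1
b1 →I1
b2 →J1
b3 →I2

bond 0 stroke at Sf1  (source Sf1 imposes f)
bond 1 stroke at I1  (prefer integral on I1)
bond 2 stroke at J1  (C1 outputs effort q/C1)
bond 3 stroke at I2  (common-e at J1 fixed by 2)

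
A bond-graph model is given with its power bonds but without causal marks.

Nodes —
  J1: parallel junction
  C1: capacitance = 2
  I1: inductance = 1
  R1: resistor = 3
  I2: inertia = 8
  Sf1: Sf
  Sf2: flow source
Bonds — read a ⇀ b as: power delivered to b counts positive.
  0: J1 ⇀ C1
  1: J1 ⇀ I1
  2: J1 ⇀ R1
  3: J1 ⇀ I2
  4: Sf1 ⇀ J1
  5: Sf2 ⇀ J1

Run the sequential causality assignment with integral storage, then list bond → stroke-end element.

#0 stroke at J1
#1 stroke at I1
#2 stroke at R1
#3 stroke at I2
#4 stroke at Sf1
#5 stroke at Sf2

#4 →Sf1  (Sf1 fixes flow; stroke at Sf1)
#5 →Sf2  (Sf2 fixes flow; stroke at Sf2)
#0 →J1  (C1: C, integral causality)
#1 →I1  (0-jn J1 has e-setter on 0)
#2 →R1  (J1: bond 0 brought effort, rest push out)
#3 →I2  (0-jn J1 has e-setter on 0)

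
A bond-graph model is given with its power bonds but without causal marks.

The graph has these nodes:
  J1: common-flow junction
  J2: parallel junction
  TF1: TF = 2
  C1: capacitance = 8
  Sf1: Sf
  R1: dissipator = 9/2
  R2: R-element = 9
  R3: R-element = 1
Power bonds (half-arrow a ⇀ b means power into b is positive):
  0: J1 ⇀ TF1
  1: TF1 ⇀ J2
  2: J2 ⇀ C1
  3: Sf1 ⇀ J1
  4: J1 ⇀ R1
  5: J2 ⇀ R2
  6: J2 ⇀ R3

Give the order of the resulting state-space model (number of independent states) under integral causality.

1  (C1 all integral)

#3 |Sf1  (source Sf1 imposes f)
#0 |J1  (common-f at J1 fixed by 3)
#4 |J1  (common-f at J1 fixed by 3)
#1 |TF1  (through TF1, causality passes straight; one stroke at TF1)
#2 |J2  (prefer integral on C1)
#5 |R2  (J2: bond 2 brought effort, rest push out)
#6 |R3  (J2 effort already set via bond 2)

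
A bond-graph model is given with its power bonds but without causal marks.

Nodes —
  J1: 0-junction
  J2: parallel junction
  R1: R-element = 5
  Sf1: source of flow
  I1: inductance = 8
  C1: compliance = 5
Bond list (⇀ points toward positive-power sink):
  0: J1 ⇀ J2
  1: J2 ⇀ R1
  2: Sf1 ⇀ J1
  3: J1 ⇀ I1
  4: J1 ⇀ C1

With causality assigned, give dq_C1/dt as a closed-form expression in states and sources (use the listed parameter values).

dq_C1/dt = F_Sf1 - p_I1/8 - q_C1/25

b2 |Sf1  (Sf1 fixes flow; stroke at Sf1)
b3 |I1  (I1 outputs flow p/I1)
b4 |J1  (C1 integral (e out))
b0 |J2  (J1: bond 4 brought effort, rest push out)
b1 |R1  (0-jn J2 has e-setter on 0)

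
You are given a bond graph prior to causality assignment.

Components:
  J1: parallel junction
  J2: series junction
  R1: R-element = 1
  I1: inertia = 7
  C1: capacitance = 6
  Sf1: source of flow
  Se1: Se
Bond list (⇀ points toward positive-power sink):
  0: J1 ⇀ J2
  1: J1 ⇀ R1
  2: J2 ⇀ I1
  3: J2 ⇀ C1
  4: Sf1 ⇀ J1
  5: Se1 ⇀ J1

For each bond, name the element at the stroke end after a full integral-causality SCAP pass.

#4 stroke→Sf1  (source Sf1 imposes f)
#5 stroke→J1  (source Se1 imposes e)
#0 stroke→J2  (J1 effort already set via bond 5)
#1 stroke→R1  (J1 effort already set via bond 5)
#2 stroke→I1  (I1: I, integral causality)
#3 stroke→J2  (1-jn J2 has f-setter on 2)

β0 stroke→J2
β1 stroke→R1
β2 stroke→I1
β3 stroke→J2
β4 stroke→Sf1
β5 stroke→J1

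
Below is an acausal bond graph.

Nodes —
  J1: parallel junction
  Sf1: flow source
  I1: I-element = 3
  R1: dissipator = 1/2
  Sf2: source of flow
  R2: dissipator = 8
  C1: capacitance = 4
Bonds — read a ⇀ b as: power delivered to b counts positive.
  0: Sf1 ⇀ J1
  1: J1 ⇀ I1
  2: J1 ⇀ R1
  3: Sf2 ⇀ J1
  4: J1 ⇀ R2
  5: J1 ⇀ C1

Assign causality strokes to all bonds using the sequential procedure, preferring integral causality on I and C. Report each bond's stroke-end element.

#0 →Sf1
#1 →I1
#2 →R1
#3 →Sf2
#4 →R2
#5 →J1

bond 0 |Sf1  (Sf1 (Sf) sets flow on bond)
bond 3 |Sf2  (Sf2 (Sf) sets flow on bond)
bond 1 |I1  (prefer integral on I1)
bond 5 |J1  (C1 outputs effort q/C1)
bond 2 |R1  (common-e at J1 fixed by 5)
bond 4 |R2  (J1: bond 5 brought effort, rest push out)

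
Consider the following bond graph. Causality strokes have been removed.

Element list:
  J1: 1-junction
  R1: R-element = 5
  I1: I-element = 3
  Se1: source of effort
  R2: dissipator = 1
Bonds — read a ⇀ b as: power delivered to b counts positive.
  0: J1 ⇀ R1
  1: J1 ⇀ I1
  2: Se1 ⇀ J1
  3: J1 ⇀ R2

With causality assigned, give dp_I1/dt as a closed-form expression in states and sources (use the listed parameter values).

bond 2 →J1  (Se1: effort source, stroke at far end)
bond 1 →I1  (I1 integral (f out))
bond 0 →J1  (common-f at J1 fixed by 1)
bond 3 →J1  (J1 flow already set via bond 1)

dp_I1/dt = E_Se1 - 2*p_I1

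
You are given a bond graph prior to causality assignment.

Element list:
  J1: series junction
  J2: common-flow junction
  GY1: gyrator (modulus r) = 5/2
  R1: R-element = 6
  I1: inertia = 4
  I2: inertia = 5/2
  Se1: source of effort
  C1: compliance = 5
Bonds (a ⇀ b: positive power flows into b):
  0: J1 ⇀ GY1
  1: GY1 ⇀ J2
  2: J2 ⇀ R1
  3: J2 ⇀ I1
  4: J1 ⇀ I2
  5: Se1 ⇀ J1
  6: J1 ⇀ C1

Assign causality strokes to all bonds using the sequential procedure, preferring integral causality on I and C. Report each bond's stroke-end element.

bond 5 |J1  (Se1: effort source, stroke at far end)
bond 3 |I1  (prefer integral on I1)
bond 1 |J2  (1-jn J2 has f-setter on 3)
bond 2 |J2  (J2 flow already set via bond 3)
bond 0 |J1  (GY GY1: same side as bond 1)
bond 4 |I2  (I2 outputs flow p/I2)
bond 6 |J1  (common-f at J1 fixed by 4)

bond 0 stroke→J1
bond 1 stroke→J2
bond 2 stroke→J2
bond 3 stroke→I1
bond 4 stroke→I2
bond 5 stroke→J1
bond 6 stroke→J1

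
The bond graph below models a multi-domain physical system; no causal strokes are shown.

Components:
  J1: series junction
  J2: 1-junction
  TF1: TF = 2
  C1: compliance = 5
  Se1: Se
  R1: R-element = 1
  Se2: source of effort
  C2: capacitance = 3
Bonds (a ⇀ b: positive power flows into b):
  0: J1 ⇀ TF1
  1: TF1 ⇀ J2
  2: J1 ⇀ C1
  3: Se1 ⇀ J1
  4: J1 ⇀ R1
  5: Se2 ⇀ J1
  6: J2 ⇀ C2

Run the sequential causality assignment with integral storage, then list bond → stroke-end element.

β0 stroke→J1
β1 stroke→TF1
β2 stroke→J1
β3 stroke→J1
β4 stroke→R1
β5 stroke→J1
β6 stroke→J2

b3 stroke at J1  (Se1 fixes effort; stroke away)
b5 stroke at J1  (source Se2 imposes e)
b2 stroke at J1  (prefer integral on C1)
b6 stroke at J2  (C2 integral (e out))
b1 stroke at TF1  (closing 1-jn rule on J2)
b0 stroke at J1  (TF TF1: opposite of bond 1)
b4 stroke at R1  (closing 1-jn rule on J1)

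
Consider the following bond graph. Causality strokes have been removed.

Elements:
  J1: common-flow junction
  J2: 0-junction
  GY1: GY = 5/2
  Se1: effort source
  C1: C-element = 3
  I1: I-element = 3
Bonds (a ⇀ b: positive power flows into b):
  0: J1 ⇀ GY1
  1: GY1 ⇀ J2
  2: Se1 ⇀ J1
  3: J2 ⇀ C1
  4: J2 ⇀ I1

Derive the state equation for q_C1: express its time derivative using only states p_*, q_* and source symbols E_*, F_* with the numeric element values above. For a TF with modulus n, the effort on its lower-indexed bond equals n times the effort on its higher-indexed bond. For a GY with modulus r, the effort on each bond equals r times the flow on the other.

dq_C1/dt = 2*E_Se1/5 - p_I1/3

b2 stroke→J1  (source Se1 imposes e)
b0 stroke→GY1  (only one flow-in slot at J1)
b1 stroke→GY1  (GY1: gyrator matches bond 0)
b3 stroke→J2  (prefer integral on C1)
b4 stroke→I1  (0-jn J2 has e-setter on 3)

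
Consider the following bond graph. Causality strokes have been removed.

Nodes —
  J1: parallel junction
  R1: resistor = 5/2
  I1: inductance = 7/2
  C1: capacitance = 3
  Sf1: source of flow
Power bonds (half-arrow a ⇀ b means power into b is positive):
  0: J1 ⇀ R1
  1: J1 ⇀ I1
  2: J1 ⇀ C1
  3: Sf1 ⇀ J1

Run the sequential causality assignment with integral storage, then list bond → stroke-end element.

b0 stroke at R1
b1 stroke at I1
b2 stroke at J1
b3 stroke at Sf1

b3 |Sf1  (source Sf1 imposes f)
b1 |I1  (prefer integral on I1)
b2 |J1  (C1 integral (e out))
b0 |R1  (J1 effort already set via bond 2)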